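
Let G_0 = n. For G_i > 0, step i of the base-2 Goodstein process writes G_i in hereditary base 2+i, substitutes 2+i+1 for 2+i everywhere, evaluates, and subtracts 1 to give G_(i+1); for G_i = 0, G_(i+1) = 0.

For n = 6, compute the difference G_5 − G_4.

G_0 = 6. HB_2(6) = 2^2 + 2. Bump = 30. G_1 = 29.
G_1 = 29. HB_3(29) = 3^3 + 2. Bump = 258. G_2 = 257.
G_2 = 257. HB_4(257) = 4^4 + 1. Bump = 3126. G_3 = 3125.
G_3 = 3125. HB_5(3125) = 5^5. Bump = 46656. G_4 = 46655.
G_4 = 46655. HB_6(46655) = 5·6^5 + 5·6^4 + 5·6^3 + 5·6^2 + 5·6 + 5. Bump = 98040. G_5 = 98039.

51384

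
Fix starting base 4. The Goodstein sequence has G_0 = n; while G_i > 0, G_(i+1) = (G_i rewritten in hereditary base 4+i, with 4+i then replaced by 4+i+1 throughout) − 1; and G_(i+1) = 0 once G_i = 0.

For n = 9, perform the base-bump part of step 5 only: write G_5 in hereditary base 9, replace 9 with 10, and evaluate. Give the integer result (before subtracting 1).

12

[0] 9 ≡ 2·4 + 1 (base 4). Lift 5: 11. −1: 10.
[1] 10 ≡ 2·5 (base 5). Lift 6: 12. −1: 11.
[2] 11 ≡ 6 + 5 (base 6). Lift 7: 12. −1: 11.
[3] 11 ≡ 7 + 4 (base 7). Lift 8: 12. −1: 11.
[4] 11 ≡ 8 + 3 (base 8). Lift 9: 12. −1: 11.
[5] 11 ≡ 9 + 2 (base 9). Lift 10: 12. −1: 11.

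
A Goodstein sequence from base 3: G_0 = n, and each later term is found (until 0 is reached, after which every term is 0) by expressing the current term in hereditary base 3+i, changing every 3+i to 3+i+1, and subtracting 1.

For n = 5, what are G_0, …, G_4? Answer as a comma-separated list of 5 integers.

5, 5, 5, 5, 4

[0] 5 ≡ 3 + 2 (base 3). Lift 4: 6. −1: 5.
[1] 5 ≡ 4 + 1 (base 4). Lift 5: 6. −1: 5.
[2] 5 ≡ 5 (base 5). Lift 6: 6. −1: 5.
[3] 5 ≡ 5 (base 6). Lift 7: 5. −1: 4.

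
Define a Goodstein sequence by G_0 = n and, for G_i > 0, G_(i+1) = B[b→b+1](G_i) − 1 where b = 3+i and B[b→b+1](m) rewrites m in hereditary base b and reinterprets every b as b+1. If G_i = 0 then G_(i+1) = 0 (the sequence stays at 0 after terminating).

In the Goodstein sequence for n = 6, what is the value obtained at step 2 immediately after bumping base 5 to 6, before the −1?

8

6 —HB3→ 2·3 —bump→ 2·4 = 8 —(−1)→ 7
7 —HB4→ 4 + 3 —bump→ 5 + 3 = 8 —(−1)→ 7
7 —HB5→ 5 + 2 —bump→ 6 + 2 = 8 —(−1)→ 7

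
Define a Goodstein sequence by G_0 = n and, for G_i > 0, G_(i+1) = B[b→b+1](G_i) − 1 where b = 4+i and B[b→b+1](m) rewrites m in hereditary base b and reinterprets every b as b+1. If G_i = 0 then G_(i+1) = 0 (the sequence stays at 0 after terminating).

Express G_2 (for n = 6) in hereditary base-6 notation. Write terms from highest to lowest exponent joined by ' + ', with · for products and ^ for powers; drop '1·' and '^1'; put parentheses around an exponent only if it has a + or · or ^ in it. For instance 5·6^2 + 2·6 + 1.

G_0 = 6. HB_4(6) = 4 + 2. Bump = 7. G_1 = 6.
G_1 = 6. HB_5(6) = 5 + 1. Bump = 7. G_2 = 6.

6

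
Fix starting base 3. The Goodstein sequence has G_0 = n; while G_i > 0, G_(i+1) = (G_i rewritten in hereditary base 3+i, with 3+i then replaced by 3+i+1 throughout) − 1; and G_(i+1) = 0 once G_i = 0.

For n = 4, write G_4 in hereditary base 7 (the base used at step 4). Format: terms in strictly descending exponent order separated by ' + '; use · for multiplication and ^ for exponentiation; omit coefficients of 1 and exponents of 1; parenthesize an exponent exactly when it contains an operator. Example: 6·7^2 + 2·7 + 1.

i=0: 4 = 3 + 1 (b=3); 3→4: 4 + 1 = 5; 5−1 = 4
i=1: 4 = 4 (b=4); 4→5: 5 = 5; 5−1 = 4
i=2: 4 = 4 (b=5); 5→6: 4 = 4; 4−1 = 3
i=3: 3 = 3 (b=6); 6→7: 3 = 3; 3−1 = 2
i=4: 2 = 2 (b=7); 7→8: 2 = 2; 2−1 = 1

2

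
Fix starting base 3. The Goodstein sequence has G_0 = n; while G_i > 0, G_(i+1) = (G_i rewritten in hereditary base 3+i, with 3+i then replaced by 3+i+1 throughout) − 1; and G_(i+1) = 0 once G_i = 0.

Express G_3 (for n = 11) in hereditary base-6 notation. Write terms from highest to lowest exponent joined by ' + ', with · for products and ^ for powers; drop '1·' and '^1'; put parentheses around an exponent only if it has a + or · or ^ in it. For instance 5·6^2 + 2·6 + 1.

5·6 + 5

G_0 = 11. HB_3(11) = 3^2 + 2. Bump = 18. G_1 = 17.
G_1 = 17. HB_4(17) = 4^2 + 1. Bump = 26. G_2 = 25.
G_2 = 25. HB_5(25) = 5^2. Bump = 36. G_3 = 35.
G_3 = 35. HB_6(35) = 5·6 + 5. Bump = 40. G_4 = 39.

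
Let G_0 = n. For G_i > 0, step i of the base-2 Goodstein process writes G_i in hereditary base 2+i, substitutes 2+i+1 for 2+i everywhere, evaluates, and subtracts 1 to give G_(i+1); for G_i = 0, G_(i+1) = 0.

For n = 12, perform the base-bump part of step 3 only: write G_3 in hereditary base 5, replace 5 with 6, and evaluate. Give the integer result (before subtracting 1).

12 —HB2→ 2^(2 + 1) + 2^2 —bump→ 3^(3 + 1) + 3^3 = 108 —(−1)→ 107
107 —HB3→ 3^(3 + 1) + 2·3^2 + 2·3 + 2 —bump→ 4^(4 + 1) + 2·4^2 + 2·4 + 2 = 1066 —(−1)→ 1065
1065 —HB4→ 4^(4 + 1) + 2·4^2 + 2·4 + 1 —bump→ 5^(5 + 1) + 2·5^2 + 2·5 + 1 = 15686 —(−1)→ 15685
15685 —HB5→ 5^(5 + 1) + 2·5^2 + 2·5 —bump→ 6^(6 + 1) + 2·6^2 + 2·6 = 280020 —(−1)→ 280019

280020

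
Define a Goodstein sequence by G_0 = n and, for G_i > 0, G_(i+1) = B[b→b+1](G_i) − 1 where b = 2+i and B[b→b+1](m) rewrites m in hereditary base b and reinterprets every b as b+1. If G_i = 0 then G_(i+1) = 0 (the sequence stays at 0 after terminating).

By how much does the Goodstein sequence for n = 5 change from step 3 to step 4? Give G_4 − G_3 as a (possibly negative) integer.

308

base 2: 5 = 2^2 + 1; at 3: 3^3 + 1 = 28; next = 27
base 3: 27 = 3^3; at 4: 4^4 = 256; next = 255
base 4: 255 = 3·4^3 + 3·4^2 + 3·4 + 3; at 5: 3·5^3 + 3·5^2 + 3·5 + 3 = 468; next = 467
base 5: 467 = 3·5^3 + 3·5^2 + 3·5 + 2; at 6: 3·6^3 + 3·6^2 + 3·6 + 2 = 776; next = 775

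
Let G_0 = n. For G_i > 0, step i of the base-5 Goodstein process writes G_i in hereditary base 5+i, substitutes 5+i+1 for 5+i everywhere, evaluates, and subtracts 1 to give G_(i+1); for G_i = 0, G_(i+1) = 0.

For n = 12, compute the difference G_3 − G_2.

1

[0] 12 ≡ 2·5 + 2 (base 5). Lift 6: 14. −1: 13.
[1] 13 ≡ 2·6 + 1 (base 6). Lift 7: 15. −1: 14.
[2] 14 ≡ 2·7 (base 7). Lift 8: 16. −1: 15.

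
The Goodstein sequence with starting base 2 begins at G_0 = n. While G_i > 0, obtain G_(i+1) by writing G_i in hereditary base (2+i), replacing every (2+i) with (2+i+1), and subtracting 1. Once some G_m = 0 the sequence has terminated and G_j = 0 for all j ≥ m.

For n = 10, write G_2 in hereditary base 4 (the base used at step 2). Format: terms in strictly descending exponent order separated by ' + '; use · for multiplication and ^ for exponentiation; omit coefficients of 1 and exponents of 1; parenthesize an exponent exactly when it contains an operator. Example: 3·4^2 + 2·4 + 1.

(0) 10|_2 = 2^(2 + 1) + 2 ↦ 3^(3 + 1) + 3|_3 = 84 ⇒ 83
(1) 83|_3 = 3^(3 + 1) + 2 ↦ 4^(4 + 1) + 2|_4 = 1026 ⇒ 1025

4^(4 + 1) + 1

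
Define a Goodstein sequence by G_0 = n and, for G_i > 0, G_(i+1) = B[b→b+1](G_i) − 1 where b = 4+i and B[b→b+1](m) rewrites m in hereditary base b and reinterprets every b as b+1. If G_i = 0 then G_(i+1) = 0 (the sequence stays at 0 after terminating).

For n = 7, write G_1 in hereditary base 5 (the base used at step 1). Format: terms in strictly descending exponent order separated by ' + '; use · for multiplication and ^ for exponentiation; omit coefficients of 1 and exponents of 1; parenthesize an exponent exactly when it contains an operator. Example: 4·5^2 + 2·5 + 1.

base 4: 7 = 4 + 3; at 5: 5 + 3 = 8; next = 7
base 5: 7 = 5 + 2; at 6: 6 + 2 = 8; next = 7

5 + 2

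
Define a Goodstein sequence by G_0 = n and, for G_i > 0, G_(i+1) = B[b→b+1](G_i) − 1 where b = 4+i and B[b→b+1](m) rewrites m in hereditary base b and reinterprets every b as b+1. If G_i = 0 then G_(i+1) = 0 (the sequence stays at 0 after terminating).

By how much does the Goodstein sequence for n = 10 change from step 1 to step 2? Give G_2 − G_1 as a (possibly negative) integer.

1

G_0=10  [base 4] 2·4 + 2  →[4↦5]→  2·5 + 2 = 12  −1 ⇒ G_1=11
G_1=11  [base 5] 2·5 + 1  →[5↦6]→  2·6 + 1 = 13  −1 ⇒ G_2=12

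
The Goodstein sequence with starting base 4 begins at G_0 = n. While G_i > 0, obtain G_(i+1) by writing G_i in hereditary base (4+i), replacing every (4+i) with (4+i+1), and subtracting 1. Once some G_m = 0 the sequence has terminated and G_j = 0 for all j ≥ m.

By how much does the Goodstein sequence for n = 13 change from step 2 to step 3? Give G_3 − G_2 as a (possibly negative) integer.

1

13 —HB4→ 3·4 + 1 —bump→ 3·5 + 1 = 16 —(−1)→ 15
15 —HB5→ 3·5 —bump→ 3·6 = 18 —(−1)→ 17
17 —HB6→ 2·6 + 5 —bump→ 2·7 + 5 = 19 —(−1)→ 18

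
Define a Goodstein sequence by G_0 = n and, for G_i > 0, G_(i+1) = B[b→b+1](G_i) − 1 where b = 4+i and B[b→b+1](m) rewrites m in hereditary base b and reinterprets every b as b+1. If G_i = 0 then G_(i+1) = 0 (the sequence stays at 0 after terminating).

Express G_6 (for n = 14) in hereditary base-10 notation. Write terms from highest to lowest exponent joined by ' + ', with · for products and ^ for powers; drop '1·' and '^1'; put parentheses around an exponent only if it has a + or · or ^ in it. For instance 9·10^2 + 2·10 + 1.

2·10 + 3

(0) 14|_4 = 3·4 + 2 ↦ 3·5 + 2|_5 = 17 ⇒ 16
(1) 16|_5 = 3·5 + 1 ↦ 3·6 + 1|_6 = 19 ⇒ 18
(2) 18|_6 = 3·6 ↦ 3·7|_7 = 21 ⇒ 20
(3) 20|_7 = 2·7 + 6 ↦ 2·8 + 6|_8 = 22 ⇒ 21
(4) 21|_8 = 2·8 + 5 ↦ 2·9 + 5|_9 = 23 ⇒ 22
(5) 22|_9 = 2·9 + 4 ↦ 2·10 + 4|_10 = 24 ⇒ 23
(6) 23|_10 = 2·10 + 3 ↦ 2·11 + 3|_11 = 25 ⇒ 24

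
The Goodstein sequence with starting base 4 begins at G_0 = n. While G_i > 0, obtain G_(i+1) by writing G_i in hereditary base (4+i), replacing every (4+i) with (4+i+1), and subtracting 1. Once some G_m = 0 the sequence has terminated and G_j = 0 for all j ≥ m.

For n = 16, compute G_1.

24

step 0: 16 = 4^2; sub 5 for 4: 5^2; = 25; G_1 = 25−1 = 24
step 1: 24 = 4·5 + 4; sub 6 for 5: 4·6 + 4; = 28; G_2 = 28−1 = 27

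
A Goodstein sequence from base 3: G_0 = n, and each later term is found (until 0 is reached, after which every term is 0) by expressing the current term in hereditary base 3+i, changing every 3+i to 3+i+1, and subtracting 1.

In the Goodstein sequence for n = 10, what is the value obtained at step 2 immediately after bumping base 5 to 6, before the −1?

28

[0] 10 ≡ 3^2 + 1 (base 3). Lift 4: 17. −1: 16.
[1] 16 ≡ 4^2 (base 4). Lift 5: 25. −1: 24.
[2] 24 ≡ 4·5 + 4 (base 5). Lift 6: 28. −1: 27.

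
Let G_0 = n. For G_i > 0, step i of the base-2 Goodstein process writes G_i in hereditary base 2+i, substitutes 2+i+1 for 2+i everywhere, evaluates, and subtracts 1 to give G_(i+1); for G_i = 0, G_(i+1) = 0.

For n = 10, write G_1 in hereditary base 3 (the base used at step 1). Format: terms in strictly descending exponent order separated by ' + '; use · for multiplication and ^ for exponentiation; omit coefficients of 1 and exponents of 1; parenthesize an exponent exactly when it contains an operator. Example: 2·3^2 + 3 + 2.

G_0 = 10. HB_2(10) = 2^(2 + 1) + 2. Bump = 84. G_1 = 83.
G_1 = 83. HB_3(83) = 3^(3 + 1) + 2. Bump = 1026. G_2 = 1025.

3^(3 + 1) + 2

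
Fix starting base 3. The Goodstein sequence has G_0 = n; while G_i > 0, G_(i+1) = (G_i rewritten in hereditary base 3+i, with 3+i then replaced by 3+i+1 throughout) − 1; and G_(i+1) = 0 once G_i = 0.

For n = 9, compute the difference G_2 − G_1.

2

base 3: 9 = 3^2; at 4: 4^2 = 16; next = 15
base 4: 15 = 3·4 + 3; at 5: 3·5 + 3 = 18; next = 17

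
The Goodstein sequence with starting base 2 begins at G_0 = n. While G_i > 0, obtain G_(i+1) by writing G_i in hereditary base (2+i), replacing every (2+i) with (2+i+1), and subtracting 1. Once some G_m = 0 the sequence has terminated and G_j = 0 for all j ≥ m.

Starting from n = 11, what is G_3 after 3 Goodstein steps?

i=0: 11 = 2^(2 + 1) + 2 + 1 (b=2); 2→3: 3^(3 + 1) + 3 + 1 = 85; 85−1 = 84
i=1: 84 = 3^(3 + 1) + 3 (b=3); 3→4: 4^(4 + 1) + 4 = 1028; 1028−1 = 1027
i=2: 1027 = 4^(4 + 1) + 3 (b=4); 4→5: 5^(5 + 1) + 3 = 15628; 15628−1 = 15627
i=3: 15627 = 5^(5 + 1) + 2 (b=5); 5→6: 6^(6 + 1) + 2 = 279938; 279938−1 = 279937

15627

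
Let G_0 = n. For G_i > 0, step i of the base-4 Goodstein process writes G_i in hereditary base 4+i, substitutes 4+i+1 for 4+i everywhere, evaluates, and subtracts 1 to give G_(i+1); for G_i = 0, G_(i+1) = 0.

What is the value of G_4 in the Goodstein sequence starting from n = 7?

7

i=0: 7 = 4 + 3 (b=4); 4→5: 5 + 3 = 8; 8−1 = 7
i=1: 7 = 5 + 2 (b=5); 5→6: 6 + 2 = 8; 8−1 = 7
i=2: 7 = 6 + 1 (b=6); 6→7: 7 + 1 = 8; 8−1 = 7
i=3: 7 = 7 (b=7); 7→8: 8 = 8; 8−1 = 7
i=4: 7 = 7 (b=8); 8→9: 7 = 7; 7−1 = 6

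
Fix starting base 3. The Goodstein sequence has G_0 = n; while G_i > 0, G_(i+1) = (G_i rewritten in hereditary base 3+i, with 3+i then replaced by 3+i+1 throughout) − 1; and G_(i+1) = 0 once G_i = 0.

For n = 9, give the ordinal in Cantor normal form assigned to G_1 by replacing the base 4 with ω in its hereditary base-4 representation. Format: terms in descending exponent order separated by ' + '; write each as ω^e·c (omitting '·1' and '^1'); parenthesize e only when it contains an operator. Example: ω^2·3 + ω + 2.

ω·3 + 3

base 3: 9 = 3^2; at 4: 4^2 = 16; next = 15
base 4: 15 = 3·4 + 3; at 5: 3·5 + 3 = 18; next = 17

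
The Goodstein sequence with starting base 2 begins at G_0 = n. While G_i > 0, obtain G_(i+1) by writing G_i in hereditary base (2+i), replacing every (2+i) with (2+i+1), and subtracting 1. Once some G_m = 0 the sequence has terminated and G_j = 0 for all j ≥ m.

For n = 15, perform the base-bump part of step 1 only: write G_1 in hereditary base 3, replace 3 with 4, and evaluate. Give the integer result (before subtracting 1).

(0) 15|_2 = 2^(2 + 1) + 2^2 + 2 + 1 ↦ 3^(3 + 1) + 3^3 + 3 + 1|_3 = 112 ⇒ 111
(1) 111|_3 = 3^(3 + 1) + 3^3 + 3 ↦ 4^(4 + 1) + 4^4 + 4|_4 = 1284 ⇒ 1283

1284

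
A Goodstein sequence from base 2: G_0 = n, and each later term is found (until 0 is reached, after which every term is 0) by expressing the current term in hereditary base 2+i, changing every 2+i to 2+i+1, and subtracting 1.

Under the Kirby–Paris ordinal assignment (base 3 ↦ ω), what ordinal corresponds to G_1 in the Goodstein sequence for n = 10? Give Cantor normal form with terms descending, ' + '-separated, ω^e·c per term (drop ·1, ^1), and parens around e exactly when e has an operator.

ω^(ω + 1) + 2

10 —HB2→ 2^(2 + 1) + 2 —bump→ 3^(3 + 1) + 3 = 84 —(−1)→ 83
83 —HB3→ 3^(3 + 1) + 2 —bump→ 4^(4 + 1) + 2 = 1026 —(−1)→ 1025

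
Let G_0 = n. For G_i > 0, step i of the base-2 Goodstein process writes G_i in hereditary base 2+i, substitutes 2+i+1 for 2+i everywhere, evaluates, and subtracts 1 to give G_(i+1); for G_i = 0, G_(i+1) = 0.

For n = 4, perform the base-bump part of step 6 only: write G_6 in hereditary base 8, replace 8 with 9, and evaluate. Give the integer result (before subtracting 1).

174

step 0: 4 = 2^2; sub 3 for 2: 3^3; = 27; G_1 = 27−1 = 26
step 1: 26 = 2·3^2 + 2·3 + 2; sub 4 for 3: 2·4^2 + 2·4 + 2; = 42; G_2 = 42−1 = 41
step 2: 41 = 2·4^2 + 2·4 + 1; sub 5 for 4: 2·5^2 + 2·5 + 1; = 61; G_3 = 61−1 = 60
step 3: 60 = 2·5^2 + 2·5; sub 6 for 5: 2·6^2 + 2·6; = 84; G_4 = 84−1 = 83
step 4: 83 = 2·6^2 + 6 + 5; sub 7 for 6: 2·7^2 + 7 + 5; = 110; G_5 = 110−1 = 109
step 5: 109 = 2·7^2 + 7 + 4; sub 8 for 7: 2·8^2 + 8 + 4; = 140; G_6 = 140−1 = 139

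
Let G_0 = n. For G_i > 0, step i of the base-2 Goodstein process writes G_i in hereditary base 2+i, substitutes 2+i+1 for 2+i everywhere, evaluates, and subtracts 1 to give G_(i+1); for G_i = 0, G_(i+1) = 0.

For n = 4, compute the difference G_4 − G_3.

23

i=0: 4 = 2^2 (b=2); 2→3: 3^3 = 27; 27−1 = 26
i=1: 26 = 2·3^2 + 2·3 + 2 (b=3); 3→4: 2·4^2 + 2·4 + 2 = 42; 42−1 = 41
i=2: 41 = 2·4^2 + 2·4 + 1 (b=4); 4→5: 2·5^2 + 2·5 + 1 = 61; 61−1 = 60
i=3: 60 = 2·5^2 + 2·5 (b=5); 5→6: 2·6^2 + 2·6 = 84; 84−1 = 83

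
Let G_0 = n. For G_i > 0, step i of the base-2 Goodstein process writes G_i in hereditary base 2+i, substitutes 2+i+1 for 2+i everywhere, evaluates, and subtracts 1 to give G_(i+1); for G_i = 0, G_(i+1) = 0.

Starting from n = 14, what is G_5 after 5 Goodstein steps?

base 2: 14 = 2^(2 + 1) + 2^2 + 2; at 3: 3^(3 + 1) + 3^3 + 3 = 111; next = 110
base 3: 110 = 3^(3 + 1) + 3^3 + 2; at 4: 4^(4 + 1) + 4^4 + 2 = 1282; next = 1281
base 4: 1281 = 4^(4 + 1) + 4^4 + 1; at 5: 5^(5 + 1) + 5^5 + 1 = 18751; next = 18750
base 5: 18750 = 5^(5 + 1) + 5^5; at 6: 6^(6 + 1) + 6^6 = 326592; next = 326591
base 6: 326591 = 6^(6 + 1) + 5·6^5 + 5·6^4 + 5·6^3 + 5·6^2 + 5·6 + 5; at 7: 7^(7 + 1) + 5·7^5 + 5·7^4 + 5·7^3 + 5·7^2 + 5·7 + 5 = 5862841; next = 5862840
base 7: 5862840 = 7^(7 + 1) + 5·7^5 + 5·7^4 + 5·7^3 + 5·7^2 + 5·7 + 4; at 8: 8^(8 + 1) + 5·8^5 + 5·8^4 + 5·8^3 + 5·8^2 + 5·8 + 4 = 134404972; next = 134404971

5862840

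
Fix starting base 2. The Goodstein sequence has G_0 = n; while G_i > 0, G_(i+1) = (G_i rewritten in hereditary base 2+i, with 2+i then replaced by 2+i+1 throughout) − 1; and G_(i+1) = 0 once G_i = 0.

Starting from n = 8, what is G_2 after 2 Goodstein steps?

553

G_0 = 8. HB_2(8) = 2^(2 + 1). Bump = 81. G_1 = 80.
G_1 = 80. HB_3(80) = 2·3^3 + 2·3^2 + 2·3 + 2. Bump = 554. G_2 = 553.
G_2 = 553. HB_4(553) = 2·4^4 + 2·4^2 + 2·4 + 1. Bump = 6311. G_3 = 6310.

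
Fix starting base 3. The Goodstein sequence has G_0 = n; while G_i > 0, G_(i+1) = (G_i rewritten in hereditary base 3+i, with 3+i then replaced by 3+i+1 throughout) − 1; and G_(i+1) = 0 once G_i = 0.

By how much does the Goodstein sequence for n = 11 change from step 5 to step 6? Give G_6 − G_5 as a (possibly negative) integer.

[0] 11 ≡ 3^2 + 2 (base 3). Lift 4: 18. −1: 17.
[1] 17 ≡ 4^2 + 1 (base 4). Lift 5: 26. −1: 25.
[2] 25 ≡ 5^2 (base 5). Lift 6: 36. −1: 35.
[3] 35 ≡ 5·6 + 5 (base 6). Lift 7: 40. −1: 39.
[4] 39 ≡ 5·7 + 4 (base 7). Lift 8: 44. −1: 43.
[5] 43 ≡ 5·8 + 3 (base 8). Lift 9: 48. −1: 47.

4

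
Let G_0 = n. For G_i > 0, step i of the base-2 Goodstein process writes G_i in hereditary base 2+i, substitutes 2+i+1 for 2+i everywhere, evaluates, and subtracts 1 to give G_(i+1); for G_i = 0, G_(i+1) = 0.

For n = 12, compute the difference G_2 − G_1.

base 2: 12 = 2^(2 + 1) + 2^2; at 3: 3^(3 + 1) + 3^3 = 108; next = 107
base 3: 107 = 3^(3 + 1) + 2·3^2 + 2·3 + 2; at 4: 4^(4 + 1) + 2·4^2 + 2·4 + 2 = 1066; next = 1065

958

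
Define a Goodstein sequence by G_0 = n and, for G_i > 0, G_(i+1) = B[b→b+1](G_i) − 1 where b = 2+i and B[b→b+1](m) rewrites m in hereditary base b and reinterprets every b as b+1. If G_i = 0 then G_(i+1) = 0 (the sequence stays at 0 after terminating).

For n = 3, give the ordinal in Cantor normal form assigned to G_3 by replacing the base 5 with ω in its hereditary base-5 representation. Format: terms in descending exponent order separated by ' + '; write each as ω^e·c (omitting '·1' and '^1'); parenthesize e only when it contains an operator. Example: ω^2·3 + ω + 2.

2

i=0: 3 = 2 + 1 (b=2); 2→3: 3 + 1 = 4; 4−1 = 3
i=1: 3 = 3 (b=3); 3→4: 4 = 4; 4−1 = 3
i=2: 3 = 3 (b=4); 4→5: 3 = 3; 3−1 = 2
i=3: 2 = 2 (b=5); 5→6: 2 = 2; 2−1 = 1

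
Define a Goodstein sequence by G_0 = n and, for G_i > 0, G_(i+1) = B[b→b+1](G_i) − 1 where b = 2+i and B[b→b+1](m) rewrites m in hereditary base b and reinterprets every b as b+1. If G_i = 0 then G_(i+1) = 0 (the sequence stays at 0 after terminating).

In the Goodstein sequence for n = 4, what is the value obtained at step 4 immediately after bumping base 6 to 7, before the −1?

110

(0) 4|_2 = 2^2 ↦ 3^3|_3 = 27 ⇒ 26
(1) 26|_3 = 2·3^2 + 2·3 + 2 ↦ 2·4^2 + 2·4 + 2|_4 = 42 ⇒ 41
(2) 41|_4 = 2·4^2 + 2·4 + 1 ↦ 2·5^2 + 2·5 + 1|_5 = 61 ⇒ 60
(3) 60|_5 = 2·5^2 + 2·5 ↦ 2·6^2 + 2·6|_6 = 84 ⇒ 83
(4) 83|_6 = 2·6^2 + 6 + 5 ↦ 2·7^2 + 7 + 5|_7 = 110 ⇒ 109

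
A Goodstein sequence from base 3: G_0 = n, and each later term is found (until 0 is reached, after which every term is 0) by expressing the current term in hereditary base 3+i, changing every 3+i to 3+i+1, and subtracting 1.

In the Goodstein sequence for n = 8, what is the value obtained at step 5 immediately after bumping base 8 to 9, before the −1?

12

G_0=8  [base 3] 2·3 + 2  →[3↦4]→  2·4 + 2 = 10  −1 ⇒ G_1=9
G_1=9  [base 4] 2·4 + 1  →[4↦5]→  2·5 + 1 = 11  −1 ⇒ G_2=10
G_2=10  [base 5] 2·5  →[5↦6]→  2·6 = 12  −1 ⇒ G_3=11
G_3=11  [base 6] 6 + 5  →[6↦7]→  7 + 5 = 12  −1 ⇒ G_4=11
G_4=11  [base 7] 7 + 4  →[7↦8]→  8 + 4 = 12  −1 ⇒ G_5=11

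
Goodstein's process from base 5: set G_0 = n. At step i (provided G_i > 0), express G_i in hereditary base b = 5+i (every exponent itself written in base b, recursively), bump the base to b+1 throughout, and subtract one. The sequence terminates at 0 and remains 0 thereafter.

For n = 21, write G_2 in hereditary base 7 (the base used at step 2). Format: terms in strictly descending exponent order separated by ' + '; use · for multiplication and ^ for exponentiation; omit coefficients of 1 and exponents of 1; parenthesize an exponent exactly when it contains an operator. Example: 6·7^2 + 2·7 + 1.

3·7 + 6

21 —HB5→ 4·5 + 1 —bump→ 4·6 + 1 = 25 —(−1)→ 24
24 —HB6→ 4·6 —bump→ 4·7 = 28 —(−1)→ 27
27 —HB7→ 3·7 + 6 —bump→ 3·8 + 6 = 30 —(−1)→ 29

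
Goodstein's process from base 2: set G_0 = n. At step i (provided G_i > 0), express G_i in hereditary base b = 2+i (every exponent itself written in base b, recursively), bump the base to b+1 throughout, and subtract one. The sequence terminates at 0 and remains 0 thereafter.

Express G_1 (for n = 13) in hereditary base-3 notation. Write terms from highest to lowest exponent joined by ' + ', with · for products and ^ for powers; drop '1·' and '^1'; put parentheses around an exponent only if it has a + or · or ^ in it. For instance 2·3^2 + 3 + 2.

G_0=13  [base 2] 2^(2 + 1) + 2^2 + 1  →[2↦3]→  3^(3 + 1) + 3^3 + 1 = 109  −1 ⇒ G_1=108
G_1=108  [base 3] 3^(3 + 1) + 3^3  →[3↦4]→  4^(4 + 1) + 4^4 = 1280  −1 ⇒ G_2=1279

3^(3 + 1) + 3^3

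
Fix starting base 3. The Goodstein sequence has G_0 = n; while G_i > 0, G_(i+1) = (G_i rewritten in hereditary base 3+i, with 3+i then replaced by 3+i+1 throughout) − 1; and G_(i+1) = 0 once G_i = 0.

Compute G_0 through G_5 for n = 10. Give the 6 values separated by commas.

10, 16, 24, 27, 30, 33

G_0=10  [base 3] 3^2 + 1  →[3↦4]→  4^2 + 1 = 17  −1 ⇒ G_1=16
G_1=16  [base 4] 4^2  →[4↦5]→  5^2 = 25  −1 ⇒ G_2=24
G_2=24  [base 5] 4·5 + 4  →[5↦6]→  4·6 + 4 = 28  −1 ⇒ G_3=27
G_3=27  [base 6] 4·6 + 3  →[6↦7]→  4·7 + 3 = 31  −1 ⇒ G_4=30
G_4=30  [base 7] 4·7 + 2  →[7↦8]→  4·8 + 2 = 34  −1 ⇒ G_5=33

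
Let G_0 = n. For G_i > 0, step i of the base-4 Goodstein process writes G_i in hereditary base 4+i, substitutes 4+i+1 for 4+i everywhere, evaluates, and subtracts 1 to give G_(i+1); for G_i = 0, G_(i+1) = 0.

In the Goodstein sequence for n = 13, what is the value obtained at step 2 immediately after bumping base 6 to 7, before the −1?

19

G_0 = 13. HB_4(13) = 3·4 + 1. Bump = 16. G_1 = 15.
G_1 = 15. HB_5(15) = 3·5. Bump = 18. G_2 = 17.
G_2 = 17. HB_6(17) = 2·6 + 5. Bump = 19. G_3 = 18.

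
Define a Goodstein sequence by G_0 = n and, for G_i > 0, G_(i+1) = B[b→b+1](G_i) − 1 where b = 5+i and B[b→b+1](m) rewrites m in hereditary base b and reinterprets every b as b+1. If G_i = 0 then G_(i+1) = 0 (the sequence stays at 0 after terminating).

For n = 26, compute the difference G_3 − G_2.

26 —HB5→ 5^2 + 1 —bump→ 6^2 + 1 = 37 —(−1)→ 36
36 —HB6→ 6^2 —bump→ 7^2 = 49 —(−1)→ 48
48 —HB7→ 6·7 + 6 —bump→ 6·8 + 6 = 54 —(−1)→ 53

5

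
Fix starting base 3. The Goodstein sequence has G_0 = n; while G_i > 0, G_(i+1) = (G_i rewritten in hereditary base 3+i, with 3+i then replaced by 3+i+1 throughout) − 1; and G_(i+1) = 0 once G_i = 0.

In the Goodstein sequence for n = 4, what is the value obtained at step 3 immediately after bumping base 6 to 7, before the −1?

base 3: 4 = 3 + 1; at 4: 4 + 1 = 5; next = 4
base 4: 4 = 4; at 5: 5 = 5; next = 4
base 5: 4 = 4; at 6: 4 = 4; next = 3
base 6: 3 = 3; at 7: 3 = 3; next = 2

3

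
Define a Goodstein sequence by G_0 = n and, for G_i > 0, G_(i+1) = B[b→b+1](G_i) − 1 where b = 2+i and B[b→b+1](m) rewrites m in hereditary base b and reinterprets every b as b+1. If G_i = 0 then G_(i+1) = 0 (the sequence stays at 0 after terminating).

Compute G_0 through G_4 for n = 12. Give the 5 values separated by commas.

12, 107, 1065, 15685, 280019

12 —HB2→ 2^(2 + 1) + 2^2 —bump→ 3^(3 + 1) + 3^3 = 108 —(−1)→ 107
107 —HB3→ 3^(3 + 1) + 2·3^2 + 2·3 + 2 —bump→ 4^(4 + 1) + 2·4^2 + 2·4 + 2 = 1066 —(−1)→ 1065
1065 —HB4→ 4^(4 + 1) + 2·4^2 + 2·4 + 1 —bump→ 5^(5 + 1) + 2·5^2 + 2·5 + 1 = 15686 —(−1)→ 15685
15685 —HB5→ 5^(5 + 1) + 2·5^2 + 2·5 —bump→ 6^(6 + 1) + 2·6^2 + 2·6 = 280020 —(−1)→ 280019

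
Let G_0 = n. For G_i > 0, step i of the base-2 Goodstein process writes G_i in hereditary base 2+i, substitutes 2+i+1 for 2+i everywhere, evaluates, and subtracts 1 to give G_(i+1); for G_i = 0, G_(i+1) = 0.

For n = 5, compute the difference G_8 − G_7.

[0] 5 ≡ 2^2 + 1 (base 2). Lift 3: 28. −1: 27.
[1] 27 ≡ 3^3 (base 3). Lift 4: 256. −1: 255.
[2] 255 ≡ 3·4^3 + 3·4^2 + 3·4 + 3 (base 4). Lift 5: 468. −1: 467.
[3] 467 ≡ 3·5^3 + 3·5^2 + 3·5 + 2 (base 5). Lift 6: 776. −1: 775.
[4] 775 ≡ 3·6^3 + 3·6^2 + 3·6 + 1 (base 6). Lift 7: 1198. −1: 1197.
[5] 1197 ≡ 3·7^3 + 3·7^2 + 3·7 (base 7). Lift 8: 1752. −1: 1751.
[6] 1751 ≡ 3·8^3 + 3·8^2 + 2·8 + 7 (base 8). Lift 9: 2455. −1: 2454.
[7] 2454 ≡ 3·9^3 + 3·9^2 + 2·9 + 6 (base 9). Lift 10: 3326. −1: 3325.

871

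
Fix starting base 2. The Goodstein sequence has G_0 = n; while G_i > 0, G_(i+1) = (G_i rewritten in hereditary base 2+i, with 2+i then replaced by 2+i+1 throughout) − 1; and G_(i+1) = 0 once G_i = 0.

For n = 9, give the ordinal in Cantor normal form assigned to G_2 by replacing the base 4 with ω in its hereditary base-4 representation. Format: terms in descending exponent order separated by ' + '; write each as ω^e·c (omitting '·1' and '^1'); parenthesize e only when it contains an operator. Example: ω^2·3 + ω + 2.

(0) 9|_2 = 2^(2 + 1) + 1 ↦ 3^(3 + 1) + 1|_3 = 82 ⇒ 81
(1) 81|_3 = 3^(3 + 1) ↦ 4^(4 + 1)|_4 = 1024 ⇒ 1023

ω^ω·3 + ω^3·3 + ω^2·3 + ω·3 + 3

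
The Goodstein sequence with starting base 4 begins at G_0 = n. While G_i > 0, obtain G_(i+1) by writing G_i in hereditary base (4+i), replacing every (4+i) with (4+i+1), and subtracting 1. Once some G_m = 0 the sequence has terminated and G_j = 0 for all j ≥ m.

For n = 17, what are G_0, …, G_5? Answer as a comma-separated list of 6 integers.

17, 25, 35, 39, 43, 47

base 4: 17 = 4^2 + 1; at 5: 5^2 + 1 = 26; next = 25
base 5: 25 = 5^2; at 6: 6^2 = 36; next = 35
base 6: 35 = 5·6 + 5; at 7: 5·7 + 5 = 40; next = 39
base 7: 39 = 5·7 + 4; at 8: 5·8 + 4 = 44; next = 43
base 8: 43 = 5·8 + 3; at 9: 5·9 + 3 = 48; next = 47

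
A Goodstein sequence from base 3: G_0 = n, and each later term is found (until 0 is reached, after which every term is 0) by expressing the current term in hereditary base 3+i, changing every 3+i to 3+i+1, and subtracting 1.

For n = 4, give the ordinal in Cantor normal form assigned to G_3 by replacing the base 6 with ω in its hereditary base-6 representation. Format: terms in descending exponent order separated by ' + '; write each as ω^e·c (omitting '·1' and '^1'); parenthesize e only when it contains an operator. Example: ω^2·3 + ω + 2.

3

G_0 = 4. HB_3(4) = 3 + 1. Bump = 5. G_1 = 4.
G_1 = 4. HB_4(4) = 4. Bump = 5. G_2 = 4.
G_2 = 4. HB_5(4) = 4. Bump = 4. G_3 = 3.
G_3 = 3. HB_6(3) = 3. Bump = 3. G_4 = 2.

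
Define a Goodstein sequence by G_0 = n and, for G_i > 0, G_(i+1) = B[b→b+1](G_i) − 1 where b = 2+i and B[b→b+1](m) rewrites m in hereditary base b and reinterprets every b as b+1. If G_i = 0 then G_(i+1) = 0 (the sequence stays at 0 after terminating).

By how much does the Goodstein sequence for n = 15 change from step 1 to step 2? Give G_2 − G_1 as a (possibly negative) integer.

1172

step 0: 15 = 2^(2 + 1) + 2^2 + 2 + 1; sub 3 for 2: 3^(3 + 1) + 3^3 + 3 + 1; = 112; G_1 = 112−1 = 111
step 1: 111 = 3^(3 + 1) + 3^3 + 3; sub 4 for 3: 4^(4 + 1) + 4^4 + 4; = 1284; G_2 = 1284−1 = 1283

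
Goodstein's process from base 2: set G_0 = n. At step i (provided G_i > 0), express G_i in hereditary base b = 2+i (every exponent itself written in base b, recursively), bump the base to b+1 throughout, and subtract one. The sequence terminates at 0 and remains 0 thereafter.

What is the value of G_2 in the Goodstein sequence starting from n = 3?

[0] 3 ≡ 2 + 1 (base 2). Lift 3: 4. −1: 3.
[1] 3 ≡ 3 (base 3). Lift 4: 4. −1: 3.
[2] 3 ≡ 3 (base 4). Lift 5: 3. −1: 2.

3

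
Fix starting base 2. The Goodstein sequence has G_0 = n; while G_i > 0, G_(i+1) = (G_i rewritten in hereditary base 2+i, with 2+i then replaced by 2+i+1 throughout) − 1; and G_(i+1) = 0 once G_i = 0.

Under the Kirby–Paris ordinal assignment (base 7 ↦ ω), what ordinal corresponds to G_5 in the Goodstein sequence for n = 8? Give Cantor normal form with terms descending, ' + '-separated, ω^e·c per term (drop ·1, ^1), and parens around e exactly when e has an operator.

ω^ω·2 + ω^2·2 + ω + 4

step 0: 8 = 2^(2 + 1); sub 3 for 2: 3^(3 + 1); = 81; G_1 = 81−1 = 80
step 1: 80 = 2·3^3 + 2·3^2 + 2·3 + 2; sub 4 for 3: 2·4^4 + 2·4^2 + 2·4 + 2; = 554; G_2 = 554−1 = 553
step 2: 553 = 2·4^4 + 2·4^2 + 2·4 + 1; sub 5 for 4: 2·5^5 + 2·5^2 + 2·5 + 1; = 6311; G_3 = 6311−1 = 6310
step 3: 6310 = 2·5^5 + 2·5^2 + 2·5; sub 6 for 5: 2·6^6 + 2·6^2 + 2·6; = 93396; G_4 = 93396−1 = 93395
step 4: 93395 = 2·6^6 + 2·6^2 + 6 + 5; sub 7 for 6: 2·7^7 + 2·7^2 + 7 + 5; = 1647196; G_5 = 1647196−1 = 1647195
step 5: 1647195 = 2·7^7 + 2·7^2 + 7 + 4; sub 8 for 7: 2·8^8 + 2·8^2 + 8 + 4; = 33554572; G_6 = 33554572−1 = 33554571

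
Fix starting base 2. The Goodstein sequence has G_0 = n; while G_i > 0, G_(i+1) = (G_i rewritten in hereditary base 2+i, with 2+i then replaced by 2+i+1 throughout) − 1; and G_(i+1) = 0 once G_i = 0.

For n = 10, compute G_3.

G_0 = 10. HB_2(10) = 2^(2 + 1) + 2. Bump = 84. G_1 = 83.
G_1 = 83. HB_3(83) = 3^(3 + 1) + 2. Bump = 1026. G_2 = 1025.
G_2 = 1025. HB_4(1025) = 4^(4 + 1) + 1. Bump = 15626. G_3 = 15625.
G_3 = 15625. HB_5(15625) = 5^(5 + 1). Bump = 279936. G_4 = 279935.

15625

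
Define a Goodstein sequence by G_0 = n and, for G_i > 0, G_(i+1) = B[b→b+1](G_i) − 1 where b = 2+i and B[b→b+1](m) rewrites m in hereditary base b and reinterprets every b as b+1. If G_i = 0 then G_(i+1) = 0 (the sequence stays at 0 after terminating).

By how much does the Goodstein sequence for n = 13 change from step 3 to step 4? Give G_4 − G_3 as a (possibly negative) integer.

G_0 = 13. HB_2(13) = 2^(2 + 1) + 2^2 + 1. Bump = 109. G_1 = 108.
G_1 = 108. HB_3(108) = 3^(3 + 1) + 3^3. Bump = 1280. G_2 = 1279.
G_2 = 1279. HB_4(1279) = 4^(4 + 1) + 3·4^3 + 3·4^2 + 3·4 + 3. Bump = 16093. G_3 = 16092.
G_3 = 16092. HB_5(16092) = 5^(5 + 1) + 3·5^3 + 3·5^2 + 3·5 + 2. Bump = 280712. G_4 = 280711.

264619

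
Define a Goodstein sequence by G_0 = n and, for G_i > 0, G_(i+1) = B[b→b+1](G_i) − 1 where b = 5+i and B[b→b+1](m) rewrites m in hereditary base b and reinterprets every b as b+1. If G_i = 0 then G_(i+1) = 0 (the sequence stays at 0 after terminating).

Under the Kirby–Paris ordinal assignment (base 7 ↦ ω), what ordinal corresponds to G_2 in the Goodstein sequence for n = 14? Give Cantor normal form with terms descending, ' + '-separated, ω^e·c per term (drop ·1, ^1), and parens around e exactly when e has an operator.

ω·2 + 2

[0] 14 ≡ 2·5 + 4 (base 5). Lift 6: 16. −1: 15.
[1] 15 ≡ 2·6 + 3 (base 6). Lift 7: 17. −1: 16.
[2] 16 ≡ 2·7 + 2 (base 7). Lift 8: 18. −1: 17.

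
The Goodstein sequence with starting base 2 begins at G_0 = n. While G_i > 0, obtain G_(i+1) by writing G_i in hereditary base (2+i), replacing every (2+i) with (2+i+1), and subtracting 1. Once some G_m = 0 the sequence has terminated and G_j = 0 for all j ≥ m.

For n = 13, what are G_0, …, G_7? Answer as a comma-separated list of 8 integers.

13, 108, 1279, 16092, 280711, 5765998, 134219479, 3486786855

13 —HB2→ 2^(2 + 1) + 2^2 + 1 —bump→ 3^(3 + 1) + 3^3 + 1 = 109 —(−1)→ 108
108 —HB3→ 3^(3 + 1) + 3^3 —bump→ 4^(4 + 1) + 4^4 = 1280 —(−1)→ 1279
1279 —HB4→ 4^(4 + 1) + 3·4^3 + 3·4^2 + 3·4 + 3 —bump→ 5^(5 + 1) + 3·5^3 + 3·5^2 + 3·5 + 3 = 16093 —(−1)→ 16092
16092 —HB5→ 5^(5 + 1) + 3·5^3 + 3·5^2 + 3·5 + 2 —bump→ 6^(6 + 1) + 3·6^3 + 3·6^2 + 3·6 + 2 = 280712 —(−1)→ 280711
280711 —HB6→ 6^(6 + 1) + 3·6^3 + 3·6^2 + 3·6 + 1 —bump→ 7^(7 + 1) + 3·7^3 + 3·7^2 + 3·7 + 1 = 5765999 —(−1)→ 5765998
5765998 —HB7→ 7^(7 + 1) + 3·7^3 + 3·7^2 + 3·7 —bump→ 8^(8 + 1) + 3·8^3 + 3·8^2 + 3·8 = 134219480 —(−1)→ 134219479
134219479 —HB8→ 8^(8 + 1) + 3·8^3 + 3·8^2 + 2·8 + 7 —bump→ 9^(9 + 1) + 3·9^3 + 3·9^2 + 2·9 + 7 = 3486786856 —(−1)→ 3486786855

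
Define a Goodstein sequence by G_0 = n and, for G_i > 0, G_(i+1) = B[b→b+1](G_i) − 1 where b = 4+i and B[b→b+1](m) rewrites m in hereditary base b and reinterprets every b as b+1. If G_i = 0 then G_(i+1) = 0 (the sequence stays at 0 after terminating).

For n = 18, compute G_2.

36

18 —HB4→ 4^2 + 2 —bump→ 5^2 + 2 = 27 —(−1)→ 26
26 —HB5→ 5^2 + 1 —bump→ 6^2 + 1 = 37 —(−1)→ 36
36 —HB6→ 6^2 —bump→ 7^2 = 49 —(−1)→ 48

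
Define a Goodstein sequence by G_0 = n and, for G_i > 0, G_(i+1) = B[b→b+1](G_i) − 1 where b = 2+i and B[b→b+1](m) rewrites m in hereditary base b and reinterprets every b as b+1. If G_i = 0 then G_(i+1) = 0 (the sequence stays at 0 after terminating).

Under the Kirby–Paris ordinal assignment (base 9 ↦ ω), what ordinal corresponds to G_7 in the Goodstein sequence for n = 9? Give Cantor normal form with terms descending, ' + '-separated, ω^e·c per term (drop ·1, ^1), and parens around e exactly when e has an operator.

ω^ω·3 + ω^3·3 + ω^2·3 + ω·2 + 6

G_0=9  [base 2] 2^(2 + 1) + 1  →[2↦3]→  3^(3 + 1) + 1 = 82  −1 ⇒ G_1=81
G_1=81  [base 3] 3^(3 + 1)  →[3↦4]→  4^(4 + 1) = 1024  −1 ⇒ G_2=1023
G_2=1023  [base 4] 3·4^4 + 3·4^3 + 3·4^2 + 3·4 + 3  →[4↦5]→  3·5^5 + 3·5^3 + 3·5^2 + 3·5 + 3 = 9843  −1 ⇒ G_3=9842
G_3=9842  [base 5] 3·5^5 + 3·5^3 + 3·5^2 + 3·5 + 2  →[5↦6]→  3·6^6 + 3·6^3 + 3·6^2 + 3·6 + 2 = 140744  −1 ⇒ G_4=140743
G_4=140743  [base 6] 3·6^6 + 3·6^3 + 3·6^2 + 3·6 + 1  →[6↦7]→  3·7^7 + 3·7^3 + 3·7^2 + 3·7 + 1 = 2471827  −1 ⇒ G_5=2471826
G_5=2471826  [base 7] 3·7^7 + 3·7^3 + 3·7^2 + 3·7  →[7↦8]→  3·8^8 + 3·8^3 + 3·8^2 + 3·8 = 50333400  −1 ⇒ G_6=50333399
G_6=50333399  [base 8] 3·8^8 + 3·8^3 + 3·8^2 + 2·8 + 7  →[8↦9]→  3·9^9 + 3·9^3 + 3·9^2 + 2·9 + 7 = 1162263922  −1 ⇒ G_7=1162263921
G_7=1162263921  [base 9] 3·9^9 + 3·9^3 + 3·9^2 + 2·9 + 6  →[9↦10]→  3·10^10 + 3·10^3 + 3·10^2 + 2·10 + 6 = 30000003326  −1 ⇒ G_8=30000003325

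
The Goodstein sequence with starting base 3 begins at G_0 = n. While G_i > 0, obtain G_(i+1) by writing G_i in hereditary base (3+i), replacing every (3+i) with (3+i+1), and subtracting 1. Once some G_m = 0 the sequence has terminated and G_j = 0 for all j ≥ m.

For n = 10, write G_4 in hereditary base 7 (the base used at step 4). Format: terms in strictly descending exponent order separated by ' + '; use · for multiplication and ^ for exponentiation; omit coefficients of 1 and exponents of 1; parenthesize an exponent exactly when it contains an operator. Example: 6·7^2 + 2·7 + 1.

(0) 10|_3 = 3^2 + 1 ↦ 4^2 + 1|_4 = 17 ⇒ 16
(1) 16|_4 = 4^2 ↦ 5^2|_5 = 25 ⇒ 24
(2) 24|_5 = 4·5 + 4 ↦ 4·6 + 4|_6 = 28 ⇒ 27
(3) 27|_6 = 4·6 + 3 ↦ 4·7 + 3|_7 = 31 ⇒ 30
(4) 30|_7 = 4·7 + 2 ↦ 4·8 + 2|_8 = 34 ⇒ 33

4·7 + 2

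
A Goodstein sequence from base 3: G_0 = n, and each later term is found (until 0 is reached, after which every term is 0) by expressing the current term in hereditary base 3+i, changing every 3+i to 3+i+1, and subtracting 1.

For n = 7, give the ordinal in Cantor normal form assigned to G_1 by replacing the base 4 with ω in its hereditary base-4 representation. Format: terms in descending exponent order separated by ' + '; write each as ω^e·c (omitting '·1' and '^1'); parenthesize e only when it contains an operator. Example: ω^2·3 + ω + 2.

ω·2

[0] 7 ≡ 2·3 + 1 (base 3). Lift 4: 9. −1: 8.
[1] 8 ≡ 2·4 (base 4). Lift 5: 10. −1: 9.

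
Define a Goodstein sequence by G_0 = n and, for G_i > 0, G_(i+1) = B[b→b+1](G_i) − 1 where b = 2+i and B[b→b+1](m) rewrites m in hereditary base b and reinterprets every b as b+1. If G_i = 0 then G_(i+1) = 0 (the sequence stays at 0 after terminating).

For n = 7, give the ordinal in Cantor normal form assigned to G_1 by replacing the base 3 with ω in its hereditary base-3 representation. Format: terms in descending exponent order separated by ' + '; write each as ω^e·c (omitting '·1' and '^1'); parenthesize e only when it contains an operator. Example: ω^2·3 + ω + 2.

G_0 = 7. HB_2(7) = 2^2 + 2 + 1. Bump = 31. G_1 = 30.
G_1 = 30. HB_3(30) = 3^3 + 3. Bump = 260. G_2 = 259.

ω^ω + ω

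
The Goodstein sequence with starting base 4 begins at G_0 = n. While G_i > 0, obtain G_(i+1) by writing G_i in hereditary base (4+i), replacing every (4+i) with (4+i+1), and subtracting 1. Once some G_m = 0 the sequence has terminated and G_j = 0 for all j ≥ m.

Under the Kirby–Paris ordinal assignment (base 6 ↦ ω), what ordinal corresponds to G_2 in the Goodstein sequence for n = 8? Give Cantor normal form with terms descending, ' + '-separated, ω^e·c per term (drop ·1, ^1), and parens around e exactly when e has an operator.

G_0 = 8. HB_4(8) = 2·4. Bump = 10. G_1 = 9.
G_1 = 9. HB_5(9) = 5 + 4. Bump = 10. G_2 = 9.
G_2 = 9. HB_6(9) = 6 + 3. Bump = 10. G_3 = 9.

ω + 3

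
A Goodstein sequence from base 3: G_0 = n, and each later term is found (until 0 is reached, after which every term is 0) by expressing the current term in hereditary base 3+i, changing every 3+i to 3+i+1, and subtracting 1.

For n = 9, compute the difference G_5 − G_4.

G_0 = 9. HB_3(9) = 3^2. Bump = 16. G_1 = 15.
G_1 = 15. HB_4(15) = 3·4 + 3. Bump = 18. G_2 = 17.
G_2 = 17. HB_5(17) = 3·5 + 2. Bump = 20. G_3 = 19.
G_3 = 19. HB_6(19) = 3·6 + 1. Bump = 22. G_4 = 21.
G_4 = 21. HB_7(21) = 3·7. Bump = 24. G_5 = 23.

2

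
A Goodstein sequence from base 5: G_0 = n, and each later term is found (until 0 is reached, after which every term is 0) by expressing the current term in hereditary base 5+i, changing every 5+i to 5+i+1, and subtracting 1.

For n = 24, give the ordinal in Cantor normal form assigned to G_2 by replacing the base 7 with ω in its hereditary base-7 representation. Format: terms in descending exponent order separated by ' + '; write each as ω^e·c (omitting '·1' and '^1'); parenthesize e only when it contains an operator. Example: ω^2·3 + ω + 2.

i=0: 24 = 4·5 + 4 (b=5); 5→6: 4·6 + 4 = 28; 28−1 = 27
i=1: 27 = 4·6 + 3 (b=6); 6→7: 4·7 + 3 = 31; 31−1 = 30
i=2: 30 = 4·7 + 2 (b=7); 7→8: 4·8 + 2 = 34; 34−1 = 33

ω·4 + 2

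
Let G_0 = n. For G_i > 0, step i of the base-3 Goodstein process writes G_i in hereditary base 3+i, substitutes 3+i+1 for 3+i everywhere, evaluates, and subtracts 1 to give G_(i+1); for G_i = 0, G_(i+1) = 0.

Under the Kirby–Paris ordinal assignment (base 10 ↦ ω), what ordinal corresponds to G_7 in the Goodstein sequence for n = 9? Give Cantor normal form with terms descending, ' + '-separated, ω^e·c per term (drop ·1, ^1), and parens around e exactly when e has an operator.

base 3: 9 = 3^2; at 4: 4^2 = 16; next = 15
base 4: 15 = 3·4 + 3; at 5: 3·5 + 3 = 18; next = 17
base 5: 17 = 3·5 + 2; at 6: 3·6 + 2 = 20; next = 19
base 6: 19 = 3·6 + 1; at 7: 3·7 + 1 = 22; next = 21
base 7: 21 = 3·7; at 8: 3·8 = 24; next = 23
base 8: 23 = 2·8 + 7; at 9: 2·9 + 7 = 25; next = 24
base 9: 24 = 2·9 + 6; at 10: 2·10 + 6 = 26; next = 25
base 10: 25 = 2·10 + 5; at 11: 2·11 + 5 = 27; next = 26

ω·2 + 5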